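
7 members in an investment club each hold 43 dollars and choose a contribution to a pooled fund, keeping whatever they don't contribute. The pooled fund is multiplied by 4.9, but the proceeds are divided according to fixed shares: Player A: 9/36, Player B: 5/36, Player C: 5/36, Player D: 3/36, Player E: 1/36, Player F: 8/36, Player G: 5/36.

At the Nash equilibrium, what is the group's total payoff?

636.40 dollars

A player with share s gets back 4.9·s per unit contributed, so full contribution is dominant for anyone with s > 1/4.9 = 0.2041 and zero contribution is dominant for anyone below.
The shares above 0.2041 belong to Player A and Player F, contributing 43 each; the remaining 5 contribute 0. Total contributed: 86.
The pooled fund pays out 4.9 × 86 = 421.40 in total (split across the unequal shares, but the aggregate is all that matters for the group sum).
The 5 free-riders keep 43 each, adding 215. Group total = 215 + 421.40 = 636.40.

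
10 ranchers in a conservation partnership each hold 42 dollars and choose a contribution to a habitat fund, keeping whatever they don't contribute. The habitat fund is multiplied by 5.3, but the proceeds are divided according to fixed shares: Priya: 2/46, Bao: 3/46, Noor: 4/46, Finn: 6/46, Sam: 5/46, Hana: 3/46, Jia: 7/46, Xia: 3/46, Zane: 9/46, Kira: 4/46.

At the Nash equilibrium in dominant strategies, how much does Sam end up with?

66.20 dollars

Each unit j contributes comes back to j as 5.3 × (j's share), so j prefers to contribute only if that share exceeds 1/5.3 = 0.1887; otherwise keeping the unit dominates.
The only share above 0.1887 is Zane's 9/46, contributing 42; the remaining 9 contribute 0. Total contributed: 42.
Sam keeps 42 and receives 5.3 × 42 × 5/46 = 24.20 from the habitat fund, for a payoff of 66.20.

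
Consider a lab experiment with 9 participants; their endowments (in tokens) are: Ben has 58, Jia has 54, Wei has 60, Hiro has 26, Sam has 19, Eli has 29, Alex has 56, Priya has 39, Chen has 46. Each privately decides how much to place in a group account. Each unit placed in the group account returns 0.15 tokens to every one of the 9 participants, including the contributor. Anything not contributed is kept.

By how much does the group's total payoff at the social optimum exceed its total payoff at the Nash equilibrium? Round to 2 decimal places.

The private return per contributed unit is 0.15 < 1 for everyone, so the Nash equilibrium is zero contribution and the group total is Σ E_j = 58 + 54 + 60 + 26 + 19 + 29 + 56 + 39 + 46 = 387.
Each contributed unit returns 1.350 to the group, so the social optimum is full contribution by everyone: group total = 1.350 × 387 = 522.45.
Efficiency loss = (1.350 − 1) × 387 = 135.45.

135.45 tokens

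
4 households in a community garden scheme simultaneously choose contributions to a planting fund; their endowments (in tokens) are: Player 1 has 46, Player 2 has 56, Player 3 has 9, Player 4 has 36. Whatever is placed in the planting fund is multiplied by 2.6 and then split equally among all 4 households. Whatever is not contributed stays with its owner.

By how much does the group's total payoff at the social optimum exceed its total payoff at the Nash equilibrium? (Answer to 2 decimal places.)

The private return per contributed unit is 2.6/4 = 0.6500 < 1 for every player regardless of endowment, so the Nash equilibrium is zero contribution and the group total is Σ E_j = 46 + 56 + 9 + 36 = 147.
Each contributed unit returns 2.600 to the group, so the social optimum is full contribution by everyone: group total = 2.600 × 147 = 382.20.
Efficiency loss = (2.600 − 1) × 147 = 235.20.

235.20 tokens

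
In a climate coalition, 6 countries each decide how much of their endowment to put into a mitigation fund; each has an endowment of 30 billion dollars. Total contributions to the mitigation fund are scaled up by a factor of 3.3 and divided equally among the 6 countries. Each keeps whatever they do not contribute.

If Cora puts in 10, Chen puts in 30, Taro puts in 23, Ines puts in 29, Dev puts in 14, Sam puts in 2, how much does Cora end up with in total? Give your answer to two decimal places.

79.40 billion dollars

Total contributed: 10 + 30 + 23 + 29 + 14 + 2 = 108.
Each receives 3.3 × 108 / 6 = 59.40 from the mitigation fund.
Cora keeps 30 − 10 = 20, so Cora's payoff is 20 + 59.40 = 79.40.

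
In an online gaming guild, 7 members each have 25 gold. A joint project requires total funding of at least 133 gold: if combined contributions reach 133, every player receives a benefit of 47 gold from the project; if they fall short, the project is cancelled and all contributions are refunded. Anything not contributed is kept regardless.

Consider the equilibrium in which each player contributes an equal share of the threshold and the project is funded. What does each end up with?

Equal share of the threshold: 133/7 = 19.
At this profile no one gains by cutting their contribution: any cut drops the total below 133, the project is cancelled, contributions are refunded, and the deviator ends with 25, which is less than 25 − 19 + 47 = 53. Contributing more than 19 just wastes the excess. So contributing exactly 19 is a best response.
Each player's payoff: 25 − 19 + 47 = 53.

53 gold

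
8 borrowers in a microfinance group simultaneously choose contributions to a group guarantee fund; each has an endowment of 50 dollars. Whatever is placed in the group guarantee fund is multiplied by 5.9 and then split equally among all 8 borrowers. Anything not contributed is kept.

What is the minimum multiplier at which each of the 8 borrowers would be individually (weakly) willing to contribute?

A contributed unit returns (multiplier)/8 to its contributor.
This reaches 1 exactly when the multiplier is 8.

8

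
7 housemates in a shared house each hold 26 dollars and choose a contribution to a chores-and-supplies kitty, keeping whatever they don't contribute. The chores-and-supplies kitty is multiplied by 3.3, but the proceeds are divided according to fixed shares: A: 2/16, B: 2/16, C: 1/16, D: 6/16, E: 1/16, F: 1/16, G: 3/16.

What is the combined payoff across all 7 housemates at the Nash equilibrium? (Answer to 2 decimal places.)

241.80 dollars

A player with share s gets back 3.3·s per unit contributed, so full contribution is dominant for anyone with s > 1/3.3 = 0.3030 and zero contribution is dominant for anyone below.
D alone (share 6/16) is above the threshold, contributing 26; the remaining 6 contribute 0. Total contributed: 26.
The chores-and-supplies kitty pays out 3.3 × 26 = 85.80 in total (split across the unequal shares, but the aggregate is all that matters for the group sum).
The 6 free-riders keep 26 each, adding 156. Group total = 156 + 85.80 = 241.80.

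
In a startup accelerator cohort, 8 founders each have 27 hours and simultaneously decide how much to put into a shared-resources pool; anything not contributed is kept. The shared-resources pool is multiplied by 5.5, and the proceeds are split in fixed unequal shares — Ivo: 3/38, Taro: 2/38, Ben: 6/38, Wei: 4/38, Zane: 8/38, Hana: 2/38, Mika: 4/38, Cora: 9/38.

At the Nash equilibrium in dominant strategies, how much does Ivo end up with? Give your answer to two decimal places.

Player j's private return per contributed unit is 5.5 × (j's share). Contributing is weakly dominant for j when that share is at least 1/5.5 = 0.1818, and contributing 0 is dominant otherwise.
Zane and Cora clear that bar, contributing 27 each; the remaining 6 contribute 0. Total contributed: 54.
Ivo keeps 27 and receives 5.5 × 54 × 3/38 = 23.45 from the shared-resources pool, for a payoff of 50.45.

50.45 hours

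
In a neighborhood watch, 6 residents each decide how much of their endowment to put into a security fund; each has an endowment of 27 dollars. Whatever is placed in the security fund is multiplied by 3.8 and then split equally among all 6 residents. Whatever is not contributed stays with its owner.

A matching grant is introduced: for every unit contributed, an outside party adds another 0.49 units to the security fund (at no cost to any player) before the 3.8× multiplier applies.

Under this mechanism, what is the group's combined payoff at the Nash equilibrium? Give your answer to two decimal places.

With the mechanism, a contributed unit returns 3.8 × 1.49 / 6 = 0.9437 per unit of net cost — still below 1 — so contributing 0 remains dominant for every player.
At the Nash equilibrium no one contributes; group total payoff = 6 × 27 = 162.

162.00 dollars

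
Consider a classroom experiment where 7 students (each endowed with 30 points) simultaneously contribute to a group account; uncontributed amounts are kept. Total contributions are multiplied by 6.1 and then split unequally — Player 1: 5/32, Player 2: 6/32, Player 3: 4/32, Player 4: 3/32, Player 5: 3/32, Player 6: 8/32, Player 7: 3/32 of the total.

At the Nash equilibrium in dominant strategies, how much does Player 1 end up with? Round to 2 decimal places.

87.19 points

A player with share s gets back 6.1·s per unit contributed, so full contribution is dominant for anyone with s > 1/6.1 = 0.1639 and zero contribution is dominant for anyone below.
Player 2 and Player 6 are above the threshold, contributing 30 each; the remaining 5 contribute 0. Total contributed: 60.
Player 1 keeps 30 and receives 6.1 × 60 × 5/32 = 57.19 from the group account, for a payoff of 87.19.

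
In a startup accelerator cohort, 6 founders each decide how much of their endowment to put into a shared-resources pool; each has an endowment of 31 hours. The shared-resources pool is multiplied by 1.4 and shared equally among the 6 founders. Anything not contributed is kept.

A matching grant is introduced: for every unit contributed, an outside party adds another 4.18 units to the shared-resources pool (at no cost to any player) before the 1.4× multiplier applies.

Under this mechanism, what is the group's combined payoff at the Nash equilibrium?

With the mechanism, a contributed unit returns 1.4 × 5.18 / 6 = 1.2087 per unit of net cost to the contributor — now above 1 — so contributing fully is weakly dominant for every player.
At the Nash equilibrium everyone contributes 31. Group total payoff = 1.4 × 5.18 × 186 = 1348.87.

1348.87 hours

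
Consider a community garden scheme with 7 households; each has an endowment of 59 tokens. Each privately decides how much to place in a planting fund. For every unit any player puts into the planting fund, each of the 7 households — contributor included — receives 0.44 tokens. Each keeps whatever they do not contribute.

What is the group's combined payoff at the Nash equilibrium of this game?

413.00 tokens

The private return per contributed unit is 0.44 < 1, so contributing 0 is dominant for every player. At the Nash equilibrium everyone keeps their 59, and the group total is 7 × 59 = 413.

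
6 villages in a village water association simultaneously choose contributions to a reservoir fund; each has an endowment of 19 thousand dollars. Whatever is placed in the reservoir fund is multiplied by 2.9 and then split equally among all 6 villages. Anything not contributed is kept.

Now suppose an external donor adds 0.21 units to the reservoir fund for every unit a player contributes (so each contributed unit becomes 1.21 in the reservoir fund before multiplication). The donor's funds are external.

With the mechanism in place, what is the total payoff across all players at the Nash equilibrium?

With the mechanism, a contributed unit returns 2.9 × 1.21 / 6 = 0.5848 per unit of net cost — still below 1 — so contributing 0 remains dominant for every player.
At the Nash equilibrium no one contributes; group total payoff = 6 × 19 = 114.

114.00 thousand dollars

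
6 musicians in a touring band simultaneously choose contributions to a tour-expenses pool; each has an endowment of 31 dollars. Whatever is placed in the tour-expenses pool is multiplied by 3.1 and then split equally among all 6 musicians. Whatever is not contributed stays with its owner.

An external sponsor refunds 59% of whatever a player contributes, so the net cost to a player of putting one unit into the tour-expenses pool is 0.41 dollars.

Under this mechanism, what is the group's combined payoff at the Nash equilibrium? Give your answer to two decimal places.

686.34 dollars

Under the mechanism each unit contributed yields (3.1/6) / 0.41 = 1.2602 back to its contributor per unit of net cost, which exceeds 1, making full contribution the dominant choice for everyone.
So the Nash equilibrium is full contribution by all 6; the group earns 6 × (31 × 0.59 + 3.1 × 31) = 686.34.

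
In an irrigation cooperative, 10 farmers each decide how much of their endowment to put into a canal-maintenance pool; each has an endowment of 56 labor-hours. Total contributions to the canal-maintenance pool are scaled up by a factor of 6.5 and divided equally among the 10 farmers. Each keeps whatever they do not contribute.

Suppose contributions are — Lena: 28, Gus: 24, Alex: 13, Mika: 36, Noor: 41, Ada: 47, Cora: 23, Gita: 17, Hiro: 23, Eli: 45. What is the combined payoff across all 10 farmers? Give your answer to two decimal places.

2193.50 labor-hours

Total contributed: 28 + 24 + 13 + 36 + 41 + 47 + 23 + 17 + 23 + 45 = 297; total kept: 10 × 56 − 297 = 263.
The canal-maintenance pool pays out 6.5 × 297 = 1930.50 in aggregate.
Group total = 263 + 1930.50 = 2193.50.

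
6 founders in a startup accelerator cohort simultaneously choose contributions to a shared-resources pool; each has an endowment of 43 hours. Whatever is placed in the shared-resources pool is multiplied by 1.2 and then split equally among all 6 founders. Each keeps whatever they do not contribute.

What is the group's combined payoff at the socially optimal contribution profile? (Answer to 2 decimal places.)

309.60 hours

Each contributed unit returns 1.200 to the group as a whole (0.2000 to each of 6 players), which exceeds 1, so the social optimum is full contribution: group total = 1.200 × 258 = 309.60.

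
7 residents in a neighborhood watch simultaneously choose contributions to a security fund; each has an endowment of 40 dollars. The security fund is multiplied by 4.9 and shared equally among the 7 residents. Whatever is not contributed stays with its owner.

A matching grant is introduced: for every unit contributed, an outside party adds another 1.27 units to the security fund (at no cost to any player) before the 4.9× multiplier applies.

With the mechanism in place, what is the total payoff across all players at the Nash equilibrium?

Under the mechanism each unit contributed yields 4.9 × 2.27 / 7 = 1.5890 back to its contributor per unit of net cost, which exceeds 1, making full contribution the dominant choice for everyone.
At the Nash equilibrium everyone contributes 40. Group total payoff = 4.9 × 2.27 × 280 = 3114.44.

3114.44 dollars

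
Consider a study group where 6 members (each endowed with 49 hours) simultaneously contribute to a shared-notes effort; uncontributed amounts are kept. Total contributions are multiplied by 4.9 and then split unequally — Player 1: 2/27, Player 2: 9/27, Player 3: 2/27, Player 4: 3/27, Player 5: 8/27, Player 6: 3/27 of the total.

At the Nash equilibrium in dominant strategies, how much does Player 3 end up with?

84.57 hours

A player with share s gets back 4.9·s per unit contributed, so full contribution is dominant for anyone with s > 1/4.9 = 0.2041 and zero contribution is dominant for anyone below.
Player 2 and Player 5 are above the threshold, contributing 49 each; the remaining 4 contribute 0. Total contributed: 98.
Player 3 keeps 49 and receives 4.9 × 98 × 2/27 = 35.57 from the shared-notes effort, for a payoff of 84.57.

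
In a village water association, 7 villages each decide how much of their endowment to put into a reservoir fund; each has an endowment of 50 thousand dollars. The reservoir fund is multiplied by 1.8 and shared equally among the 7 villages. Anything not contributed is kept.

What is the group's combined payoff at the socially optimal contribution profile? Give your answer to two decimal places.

Each contributed unit returns 1.800 to the group as a whole (0.2571 to each of 7 players), which exceeds 1, so the social optimum is full contribution: group total = 1.800 × 350 = 630.00.

630.00 thousand dollars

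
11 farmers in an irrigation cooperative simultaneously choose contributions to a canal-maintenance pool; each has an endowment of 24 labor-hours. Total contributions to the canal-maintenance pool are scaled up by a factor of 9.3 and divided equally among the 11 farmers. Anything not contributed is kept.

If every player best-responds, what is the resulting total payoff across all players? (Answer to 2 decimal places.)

Each contributed unit returns 9.3/11 = 0.8455 to its contributor — below 1 — so contributing 0 is dominant for every player. At the Nash equilibrium everyone keeps their 24, and the group total is 11 × 24 = 264.

264.00 labor-hours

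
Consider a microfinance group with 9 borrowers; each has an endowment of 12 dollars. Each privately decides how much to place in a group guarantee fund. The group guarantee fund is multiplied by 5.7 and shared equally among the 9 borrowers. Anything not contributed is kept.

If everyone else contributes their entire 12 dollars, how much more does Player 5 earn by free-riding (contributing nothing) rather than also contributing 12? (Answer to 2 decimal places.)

4.40 dollars

Switching from a contribution of 12 to 0 lets Player 5 keep an extra 12 dollars, but lowers the group guarantee fund by 12, which costs Player 5 their own share of that drop: 5.7/9 × 12 = 7.60.
Net gain = 12 − 7.60 = 4.40. The private return per contributed unit (0.6333) is below 1, so free-riding is indeed the best response regardless of what the others do.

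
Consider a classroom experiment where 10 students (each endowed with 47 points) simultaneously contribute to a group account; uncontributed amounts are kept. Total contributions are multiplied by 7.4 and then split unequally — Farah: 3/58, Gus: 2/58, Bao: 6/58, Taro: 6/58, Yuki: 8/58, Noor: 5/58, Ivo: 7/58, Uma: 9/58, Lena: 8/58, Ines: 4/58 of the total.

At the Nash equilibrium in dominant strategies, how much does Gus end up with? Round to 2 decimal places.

For player j, contributing a unit is worthwhile iff 7.4 × (j's share) ≥ 1, i.e. iff j's share is at least 0.1351.
Yuki, Uma and Lena clear that bar, contributing 47 each; the remaining 7 contribute 0. Total contributed: 141.
Gus keeps 47 and receives 7.4 × 141 × 2/58 = 35.98 from the group account, for a payoff of 82.98.

82.98 points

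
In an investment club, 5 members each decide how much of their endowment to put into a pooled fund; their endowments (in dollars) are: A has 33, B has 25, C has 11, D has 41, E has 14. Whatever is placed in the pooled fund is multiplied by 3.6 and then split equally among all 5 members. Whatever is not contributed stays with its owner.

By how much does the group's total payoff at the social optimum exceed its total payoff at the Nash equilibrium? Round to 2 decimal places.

322.40 dollars

The private return per contributed unit is 3.6/5 = 0.7200 < 1 for every player regardless of endowment, so the Nash equilibrium is zero contribution and the group total is Σ E_j = 33 + 25 + 11 + 41 + 14 = 124.
Each contributed unit returns 3.600 to the group, so the social optimum is full contribution by everyone: group total = 3.600 × 124 = 446.40.
Efficiency loss = (3.600 − 1) × 124 = 322.40.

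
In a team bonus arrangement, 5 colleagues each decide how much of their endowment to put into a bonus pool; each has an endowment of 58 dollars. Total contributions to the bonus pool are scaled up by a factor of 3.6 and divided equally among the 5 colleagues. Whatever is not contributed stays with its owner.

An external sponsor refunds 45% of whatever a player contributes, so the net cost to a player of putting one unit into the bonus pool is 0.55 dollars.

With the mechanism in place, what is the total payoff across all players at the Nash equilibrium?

With the mechanism, a contributed unit returns (3.6/5) / 0.55 = 1.3091 per unit of net cost to the contributor — now above 1 — so contributing fully is weakly dominant for every player.
So the Nash equilibrium is full contribution by all 5; the group earns 5 × (58 × 0.45 + 3.6 × 58) = 1174.50.

1174.50 dollars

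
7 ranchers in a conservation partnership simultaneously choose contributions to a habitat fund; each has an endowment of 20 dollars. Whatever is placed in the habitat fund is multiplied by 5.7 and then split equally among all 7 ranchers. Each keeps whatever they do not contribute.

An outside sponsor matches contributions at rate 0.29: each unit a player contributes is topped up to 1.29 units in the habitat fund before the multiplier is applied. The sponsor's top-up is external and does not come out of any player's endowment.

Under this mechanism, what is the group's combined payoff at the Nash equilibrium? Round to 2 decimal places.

The effective private return per unit is now 5.7 × 1.29 / 7 = 1.0504 > 1, so every player's dominant strategy flips to full contribution.
So the Nash equilibrium is full contribution by all 7; the group earns 5.7 × 1.29 × 140 = 1029.42.

1029.42 dollars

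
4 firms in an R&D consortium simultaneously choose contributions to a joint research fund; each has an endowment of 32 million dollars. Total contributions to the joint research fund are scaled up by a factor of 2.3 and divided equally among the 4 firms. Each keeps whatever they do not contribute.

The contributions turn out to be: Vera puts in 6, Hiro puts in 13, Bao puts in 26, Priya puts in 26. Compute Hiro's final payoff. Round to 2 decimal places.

Total contributed: 6 + 13 + 26 + 26 = 71.
Each receives 2.3 × 71 / 4 = 40.83 from the joint research fund.
Hiro keeps 32 − 13 = 19, so Hiro's payoff is 19 + 40.83 = 59.83.

59.83 million dollars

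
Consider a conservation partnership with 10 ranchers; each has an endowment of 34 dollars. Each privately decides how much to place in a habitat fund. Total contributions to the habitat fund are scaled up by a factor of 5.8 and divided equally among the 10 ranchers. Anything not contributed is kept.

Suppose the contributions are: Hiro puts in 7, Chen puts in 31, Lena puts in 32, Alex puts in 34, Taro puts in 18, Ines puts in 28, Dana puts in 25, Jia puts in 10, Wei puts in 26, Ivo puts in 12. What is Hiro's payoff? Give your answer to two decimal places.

Total contributed: 7 + 31 + 32 + 34 + 18 + 28 + 25 + 10 + 26 + 12 = 223.
Each receives 5.8 × 223 / 10 = 129.34 from the habitat fund.
Hiro keeps 34 − 7 = 27, so Hiro's payoff is 27 + 129.34 = 156.34.

156.34 dollars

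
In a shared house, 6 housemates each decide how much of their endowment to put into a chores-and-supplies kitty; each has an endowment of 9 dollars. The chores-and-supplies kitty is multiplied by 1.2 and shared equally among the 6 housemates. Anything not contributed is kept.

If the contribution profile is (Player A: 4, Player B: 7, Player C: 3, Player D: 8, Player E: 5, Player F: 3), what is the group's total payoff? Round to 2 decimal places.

60.00 dollars

Total contributed: 4 + 7 + 3 + 8 + 5 + 3 = 30; total kept: 6 × 9 − 30 = 24.
The chores-and-supplies kitty pays out 1.2 × 30 = 36.00 in aggregate.
Group total = 24 + 36.00 = 60.00.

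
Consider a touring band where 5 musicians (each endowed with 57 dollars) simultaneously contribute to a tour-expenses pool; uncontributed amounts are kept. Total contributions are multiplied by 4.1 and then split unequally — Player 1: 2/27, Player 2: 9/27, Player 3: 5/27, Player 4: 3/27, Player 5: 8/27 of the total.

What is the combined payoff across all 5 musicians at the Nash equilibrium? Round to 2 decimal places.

638.40 dollars

A player with share s gets back 4.1·s per unit contributed, so full contribution is dominant for anyone with s > 1/4.1 = 0.2439 and zero contribution is dominant for anyone below.
The shares above 0.2439 belong to Player 2 and Player 5, contributing 57 each; the remaining 3 contribute 0. Total contributed: 114.
The tour-expenses pool pays out 4.1 × 114 = 467.40 in total (split across the unequal shares, but the aggregate is all that matters for the group sum).
The 3 free-riders keep 57 each, adding 171. Group total = 171 + 467.40 = 638.40.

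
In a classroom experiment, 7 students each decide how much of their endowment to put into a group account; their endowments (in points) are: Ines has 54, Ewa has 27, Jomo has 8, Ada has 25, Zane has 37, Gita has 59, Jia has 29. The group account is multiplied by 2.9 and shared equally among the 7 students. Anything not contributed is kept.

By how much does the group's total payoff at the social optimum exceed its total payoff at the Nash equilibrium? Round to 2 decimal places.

The private return per contributed unit is 2.9/7 = 0.4143 < 1 for every player regardless of endowment, so the Nash equilibrium is zero contribution and the group total is Σ E_j = 54 + 27 + 8 + 25 + 37 + 59 + 29 = 239.
Each contributed unit returns 2.900 to the group, so the social optimum is full contribution by everyone: group total = 2.900 × 239 = 693.10.
Efficiency loss = (2.900 − 1) × 239 = 454.10.

454.10 points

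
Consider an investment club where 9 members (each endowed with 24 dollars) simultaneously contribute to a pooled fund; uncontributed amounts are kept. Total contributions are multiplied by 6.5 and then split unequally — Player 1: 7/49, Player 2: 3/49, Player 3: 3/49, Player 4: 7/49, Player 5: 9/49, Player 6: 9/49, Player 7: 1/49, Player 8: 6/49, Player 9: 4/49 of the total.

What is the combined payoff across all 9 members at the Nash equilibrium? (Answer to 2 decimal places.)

480.00 dollars

Each unit j contributes comes back to j as 6.5 × (j's share), so j prefers to contribute only if that share exceeds 1/6.5 = 0.1538; otherwise keeping the unit dominates.
The shares above 0.1538 belong to Player 5 and Player 6, contributing 24 each; the remaining 7 contribute 0. Total contributed: 48.
The pooled fund pays out 6.5 × 48 = 312.00 in total (split across the unequal shares, but the aggregate is all that matters for the group sum).
The 7 free-riders keep 24 each, adding 168. Group total = 168 + 312.00 = 480.00.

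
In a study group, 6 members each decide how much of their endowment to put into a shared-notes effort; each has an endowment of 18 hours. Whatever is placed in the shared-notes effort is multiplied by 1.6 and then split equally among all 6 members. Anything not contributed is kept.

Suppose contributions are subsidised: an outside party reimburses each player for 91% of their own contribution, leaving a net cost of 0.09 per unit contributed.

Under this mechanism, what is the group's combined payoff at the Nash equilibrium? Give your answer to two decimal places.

With the mechanism, a contributed unit returns (1.6/6) / 0.09 = 2.9630 per unit of net cost to the contributor — now above 1 — so contributing fully is weakly dominant for every player.
At the Nash equilibrium everyone contributes 18. Group total payoff = 6 × (18 × 0.91 + 1.6 × 18) = 271.08.

271.08 hours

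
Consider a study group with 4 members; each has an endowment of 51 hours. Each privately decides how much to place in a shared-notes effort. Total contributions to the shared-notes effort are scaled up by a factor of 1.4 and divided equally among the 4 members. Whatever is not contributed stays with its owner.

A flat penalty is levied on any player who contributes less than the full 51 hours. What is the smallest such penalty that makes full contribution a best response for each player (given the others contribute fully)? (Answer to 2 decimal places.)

33.15 hours

Given the others contribute fully, the best deviation is to contribute 0 (any partial contribution still incurs the fine and gives up units whose private return 0.3500 is below 1).
Deviating from 51 to 0 saves 51 hours but forfeits the deviator's share of the drop in the shared-notes effort: 1.4/4 × 51 = 17.85.
So the deviation gain is 51 − 17.85 = 33.15, and the fine must be at least 33.15 hours to wipe it out.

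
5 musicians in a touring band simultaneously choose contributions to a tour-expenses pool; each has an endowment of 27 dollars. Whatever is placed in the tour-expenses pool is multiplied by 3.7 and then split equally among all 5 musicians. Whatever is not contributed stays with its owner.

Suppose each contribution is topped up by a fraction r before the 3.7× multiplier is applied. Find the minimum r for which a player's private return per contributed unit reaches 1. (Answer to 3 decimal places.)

0.351

With matching at rate r, one contributed unit becomes (1 + r) in the tour-expenses pool and returns 3.7 × (1 + r) / 5 to the contributor.
Setting this equal to 1: 1 + r = 5/3.7 = 1.3514.
So the minimum matching rate is r = 1.3514 − 1 = 0.351.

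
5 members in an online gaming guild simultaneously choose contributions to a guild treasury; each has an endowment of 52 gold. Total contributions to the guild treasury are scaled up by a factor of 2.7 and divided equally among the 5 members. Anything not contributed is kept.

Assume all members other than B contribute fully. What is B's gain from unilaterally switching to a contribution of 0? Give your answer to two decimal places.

Switching from a contribution of 52 to 0 lets B keep an extra 52 gold, but lowers the guild treasury by 52, which costs B their own share of that drop: 2.7/5 × 52 = 28.08.
Net gain = 52 − 28.08 = 23.92. The private return per contributed unit (0.5400) is below 1, so free-riding is indeed the best response regardless of what the others do.

23.92 gold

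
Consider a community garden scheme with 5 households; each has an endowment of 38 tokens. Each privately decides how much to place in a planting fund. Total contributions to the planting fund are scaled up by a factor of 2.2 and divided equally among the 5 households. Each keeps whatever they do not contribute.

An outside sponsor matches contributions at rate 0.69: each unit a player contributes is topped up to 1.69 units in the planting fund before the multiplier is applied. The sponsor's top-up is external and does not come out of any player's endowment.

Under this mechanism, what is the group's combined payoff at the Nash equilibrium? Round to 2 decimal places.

190.00 tokens

The effective private return is 2.2 × 1.69 / 5 = 0.7436, which is still under 1, so the mechanism doesn't change anyone's dominant strategy: zero contribution.
At the Nash equilibrium no one contributes; group total payoff = 5 × 38 = 190.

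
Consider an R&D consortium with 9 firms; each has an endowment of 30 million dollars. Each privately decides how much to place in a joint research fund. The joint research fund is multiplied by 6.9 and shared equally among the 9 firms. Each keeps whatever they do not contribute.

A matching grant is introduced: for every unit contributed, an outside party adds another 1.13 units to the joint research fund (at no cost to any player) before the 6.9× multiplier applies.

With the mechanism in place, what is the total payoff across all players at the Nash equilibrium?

3968.19 million dollars

The effective private return per unit is now 6.9 × 2.13 / 9 = 1.6330 > 1, so every player's dominant strategy flips to full contribution.
So the Nash equilibrium is full contribution by all 9; the group earns 6.9 × 2.13 × 270 = 3968.19.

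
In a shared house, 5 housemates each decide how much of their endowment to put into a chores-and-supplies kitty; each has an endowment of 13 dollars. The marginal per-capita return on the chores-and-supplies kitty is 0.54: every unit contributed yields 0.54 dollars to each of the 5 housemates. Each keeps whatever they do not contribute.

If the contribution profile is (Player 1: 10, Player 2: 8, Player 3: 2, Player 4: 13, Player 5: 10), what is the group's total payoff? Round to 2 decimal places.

Total contributed: 10 + 8 + 2 + 13 + 10 = 43; total kept: 5 × 13 − 43 = 22.
The chores-and-supplies kitty pays out 0.54 × 5 × 43 = 116.10 in aggregate.
Group total = 22 + 116.10 = 138.10.

138.10 dollars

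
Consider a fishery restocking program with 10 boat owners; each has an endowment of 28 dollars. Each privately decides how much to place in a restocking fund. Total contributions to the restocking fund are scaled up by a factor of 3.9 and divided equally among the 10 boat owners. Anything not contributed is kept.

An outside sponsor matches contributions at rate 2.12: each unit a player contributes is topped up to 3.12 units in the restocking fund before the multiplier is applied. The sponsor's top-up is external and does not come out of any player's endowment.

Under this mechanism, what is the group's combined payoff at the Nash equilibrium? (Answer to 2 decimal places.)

3407.04 dollars

Under the mechanism each unit contributed yields 3.9 × 3.12 / 10 = 1.2168 back to its contributor per unit of net cost, which exceeds 1, making full contribution the dominant choice for everyone.
At the Nash equilibrium everyone contributes 28. Group total payoff = 3.9 × 3.12 × 280 = 3407.04.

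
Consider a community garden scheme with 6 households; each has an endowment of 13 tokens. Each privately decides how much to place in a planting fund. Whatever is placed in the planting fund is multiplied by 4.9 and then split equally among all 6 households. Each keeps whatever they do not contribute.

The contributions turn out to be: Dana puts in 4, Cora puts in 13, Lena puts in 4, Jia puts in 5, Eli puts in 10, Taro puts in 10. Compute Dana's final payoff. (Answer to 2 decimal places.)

46.57 tokens

Total contributed: 4 + 13 + 4 + 5 + 10 + 10 = 46.
Each receives 4.9 × 46 / 6 = 37.57 from the planting fund.
Dana keeps 13 − 4 = 9, so Dana's payoff is 9 + 37.57 = 46.57.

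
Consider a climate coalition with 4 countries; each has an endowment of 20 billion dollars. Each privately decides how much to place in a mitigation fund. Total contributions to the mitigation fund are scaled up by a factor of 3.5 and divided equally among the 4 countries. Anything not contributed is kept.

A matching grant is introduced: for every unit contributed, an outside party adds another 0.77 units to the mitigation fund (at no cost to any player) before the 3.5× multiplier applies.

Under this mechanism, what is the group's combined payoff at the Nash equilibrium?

The effective private return per unit is now 3.5 × 1.77 / 4 = 1.5488 > 1, so every player's dominant strategy flips to full contribution.
So the Nash equilibrium is full contribution by all 4; the group earns 3.5 × 1.77 × 80 = 495.60.

495.60 billion dollars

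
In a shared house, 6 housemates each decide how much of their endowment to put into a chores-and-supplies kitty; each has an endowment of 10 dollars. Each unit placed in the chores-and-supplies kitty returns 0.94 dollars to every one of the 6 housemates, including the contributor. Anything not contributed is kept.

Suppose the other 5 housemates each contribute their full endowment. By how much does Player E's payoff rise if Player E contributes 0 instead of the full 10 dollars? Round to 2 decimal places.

0.60 dollars

Switching from a contribution of 10 to 0 lets Player E keep an extra 10 dollars, but lowers the chores-and-supplies kitty by 10, which costs Player E their own share of that drop: 0.94 × 10 = 9.40.
Net gain = 10 − 9.40 = 0.60. The private return per contributed unit (0.94) is below 1, so free-riding is indeed the best response regardless of what the others do.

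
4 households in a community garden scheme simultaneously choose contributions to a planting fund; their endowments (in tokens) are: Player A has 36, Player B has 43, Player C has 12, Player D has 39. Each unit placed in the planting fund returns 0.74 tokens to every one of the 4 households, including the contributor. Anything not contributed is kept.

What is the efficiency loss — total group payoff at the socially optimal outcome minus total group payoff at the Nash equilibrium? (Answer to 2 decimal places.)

The private return per contributed unit is 0.74 < 1 for everyone, so the Nash equilibrium is zero contribution and the group total is Σ E_j = 36 + 43 + 12 + 39 = 130.
Each contributed unit returns 2.960 to the group, so the social optimum is full contribution by everyone: group total = 2.960 × 130 = 384.80.
Efficiency loss = (2.960 − 1) × 130 = 254.80.

254.80 tokens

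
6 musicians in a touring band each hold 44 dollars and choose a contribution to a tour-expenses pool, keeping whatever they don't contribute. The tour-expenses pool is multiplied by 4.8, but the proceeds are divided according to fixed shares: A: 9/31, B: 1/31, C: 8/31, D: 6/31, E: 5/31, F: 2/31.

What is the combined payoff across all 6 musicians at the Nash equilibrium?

A player with share s gets back 4.8·s per unit contributed, so full contribution is dominant for anyone with s > 1/4.8 = 0.2083 and zero contribution is dominant for anyone below.
The shares above 0.2083 belong to A and C, contributing 44 each; the remaining 4 contribute 0. Total contributed: 88.
The tour-expenses pool pays out 4.8 × 88 = 422.40 in total (split across the unequal shares, but the aggregate is all that matters for the group sum).
The 4 free-riders keep 44 each, adding 176. Group total = 176 + 422.40 = 598.40.

598.40 dollars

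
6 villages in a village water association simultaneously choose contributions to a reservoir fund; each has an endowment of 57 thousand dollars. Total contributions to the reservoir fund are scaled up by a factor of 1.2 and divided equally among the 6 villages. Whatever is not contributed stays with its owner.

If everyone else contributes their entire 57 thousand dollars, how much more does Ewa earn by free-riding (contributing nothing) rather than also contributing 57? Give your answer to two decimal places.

Switching from a contribution of 57 to 0 lets Ewa keep an extra 57 thousand dollars, but lowers the reservoir fund by 57, which costs Ewa their own share of that drop: 1.2/6 × 57 = 11.40.
Net gain = 57 − 11.40 = 45.60. The private return per contributed unit (0.2000) is below 1, so free-riding is indeed the best response regardless of what the others do.

45.60 thousand dollars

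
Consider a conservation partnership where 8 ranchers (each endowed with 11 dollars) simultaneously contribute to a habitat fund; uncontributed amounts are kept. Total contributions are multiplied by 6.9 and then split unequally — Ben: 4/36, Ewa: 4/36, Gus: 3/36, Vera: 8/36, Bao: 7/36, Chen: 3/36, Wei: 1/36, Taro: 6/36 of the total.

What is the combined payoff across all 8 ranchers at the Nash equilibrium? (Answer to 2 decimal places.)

282.70 dollars

A player with share s gets back 6.9·s per unit contributed, so full contribution is dominant for anyone with s > 1/6.9 = 0.1449 and zero contribution is dominant for anyone below.
Vera, Bao and Taro are above the threshold, contributing 11 each; the remaining 5 contribute 0. Total contributed: 33.
The habitat fund pays out 6.9 × 33 = 227.70 in total (split across the unequal shares, but the aggregate is all that matters for the group sum).
The 5 free-riders keep 11 each, adding 55. Group total = 55 + 227.70 = 282.70.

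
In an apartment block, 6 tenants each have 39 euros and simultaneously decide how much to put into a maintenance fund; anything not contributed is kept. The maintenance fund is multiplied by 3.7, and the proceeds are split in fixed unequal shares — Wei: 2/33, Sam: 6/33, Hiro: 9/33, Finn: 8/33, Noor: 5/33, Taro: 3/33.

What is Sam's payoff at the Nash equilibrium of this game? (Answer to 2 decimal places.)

Each unit j contributes comes back to j as 3.7 × (j's share), so j prefers to contribute only if that share exceeds 1/3.7 = 0.2703; otherwise keeping the unit dominates.
Hiro alone (share 9/33) is above the threshold, contributing 39; the remaining 5 contribute 0. Total contributed: 39.
Sam keeps 39 and receives 3.7 × 39 × 6/33 = 26.24 from the maintenance fund, for a payoff of 65.24.

65.24 euros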